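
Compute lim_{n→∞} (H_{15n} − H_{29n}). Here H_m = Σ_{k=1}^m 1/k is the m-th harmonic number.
lim = ln(15/29)

Euler-Maclaurin gives H_m = ln m + γ + 1/(2m) + O(1/m^2). The γ and O(1/m) terms cancel in the difference:
  H_{15n} − H_{29n} = ln(15n) − ln(29n) + O(1/n) = ln(15/29) + O(1/n).
Hence the limit is ln(15/29).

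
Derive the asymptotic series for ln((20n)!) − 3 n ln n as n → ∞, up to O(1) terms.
ln((20n)!) − 3 n ln n = 17 n ln n + 20(ln 20 − 1) n + (1/2) ln(2π·20n) + O(1/n)

Stirling: ln((20n)!) = 20n ln(20n) − 20n + (1/2) ln(2π·20n) + O(1/n).
Expand 20n ln(20n) = 20n (ln n + ln 20) = 20n ln n + 20n ln 20.
Subtract 3n ln n: leading term is (20 − 3) n ln n = 17 n ln n. The next term is 20n ln 20 − 20n = 20(ln 20 − 1) n. Then the (1/2) ln(2π·20n) correction.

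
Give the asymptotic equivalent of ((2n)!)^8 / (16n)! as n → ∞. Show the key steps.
((2n)!)^8/(16n)! ~ ((2π·2n)^(7/2) / sqrt(8)) · 8^(−8·2n)  →  0

Write N = 2n. Stirling: N! ~ sqrt(2π N)(N/e)^N and (8N)! ~ sqrt(2π·8N)·(8N/e)^(8N).
  (N!)^8/(8N)! ~ (2π N)^(8/2) (N/e)^(8N) / [sqrt(2π·8N) (8N/e)^(8N)]
     = (2π N)^(8/2) / sqrt(2π·8N) · (N/(8N))^(8N)
     = (2π N)^((8−1)/2) / sqrt(8) · 8^(−8N).
Since 8^8 > 1, the factor 8^(−8N) decays exponentially, so the ratio → 0. Substituting N = 2n gives the stated form.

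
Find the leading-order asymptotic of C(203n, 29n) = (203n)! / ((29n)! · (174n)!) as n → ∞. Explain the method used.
C(203n, 29n) ~ (823543/46656)^(29n) · sqrt(7/(12π·29n))

Write N = 29n. Apply Stirling to each factorial:
  (7N)! ~ sqrt(2π·7N) · (7N/e)^(7N),
  N! ~ sqrt(2π N) · (N/e)^N,
  (6N)! ~ sqrt(2π·6N) · (6N/e)^(6N).
The exponential factors combine to (7N)^(7N) / (N^N · (6N)^(6N)) = 7^(7N)/6^(6N) = (7^7/6^6)^N = (823543/46656)^N.
The square-root prefactors combine to sqrt(2π·7N) / (sqrt(2π N)·sqrt(2π·6N)) = sqrt(7 / (2π·6·N)) = sqrt(7/(12π·29n)).
Substituting N = 29n: C(203n, 29n) ~ (823543/46656)^(29n) · sqrt(7/(12π·29n)).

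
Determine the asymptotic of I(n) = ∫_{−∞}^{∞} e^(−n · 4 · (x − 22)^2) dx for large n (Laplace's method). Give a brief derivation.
I(n) = sqrt(π/(4n))

Here φ(x) = 4 · (x − 22)^2 has its unique minimum at x* = 22 with φ(x*) = 0 and φ''(x*) = 8. Laplace's method gives
  I(n) ~ e^(−n φ(x*)) · sqrt(2π / (n · φ''(x*))) = sqrt(2π / (8n)) = sqrt(π/(4n)).
This is exact: substituting u = (x − 22)·sqrt(4n) gives I(n) = (1/sqrt(4n)) ∫_{−∞}^{∞} e^(−u^2) du = sqrt(π/(4n)).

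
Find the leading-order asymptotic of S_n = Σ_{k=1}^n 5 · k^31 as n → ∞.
S_n ~ 5 · n^32 / 32

By integral comparison (Euler-Maclaurin), Σ_{k=1}^n 5 · k^31 = 5 · ∫_0^n x^31 dx + O(n^31) = 5 · n^32/32 + O(n^31). (Equivalently, Faulhaber's formula gives the same leading term.)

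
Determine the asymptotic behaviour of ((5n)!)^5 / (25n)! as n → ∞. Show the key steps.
((5n)!)^5/(25n)! ~ ((2π·5n)^(4/2) / sqrt(5)) · 5^(−5·5n)  →  0

Write N = 5n. Stirling: N! ~ sqrt(2π N)(N/e)^N and (5N)! ~ sqrt(2π·5N)·(5N/e)^(5N).
  (N!)^5/(5N)! ~ (2π N)^(5/2) (N/e)^(5N) / [sqrt(2π·5N) (5N/e)^(5N)]
     = (2π N)^(5/2) / sqrt(2π·5N) · (N/(5N))^(5N)
     = (2π N)^((5−1)/2) / sqrt(5) · 5^(−5N).
Since 5^5 > 1, the factor 5^(−5N) decays exponentially, so the ratio → 0. Substituting N = 5n gives the stated form.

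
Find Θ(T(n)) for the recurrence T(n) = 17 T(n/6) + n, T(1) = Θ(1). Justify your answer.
T(n) = Θ(n^(log_6 17))

Master theorem: compare f(n) = n to n^(log_6 17) where log_6 17 ≈ 1.581. Since 1 < log_6 17, we have f(n) = O(n^(log_6 17 − ε)) for some ε > 0 — Case 1. Hence T(n) = Θ(n^(log_6 17)).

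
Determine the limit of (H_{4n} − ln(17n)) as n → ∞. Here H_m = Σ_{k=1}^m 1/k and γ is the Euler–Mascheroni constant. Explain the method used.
lim = ln(4/17) + γ

By Euler-Maclaurin, H_m = ln m + γ + O(1/m). So
  H_{4n} − ln(17n) = ln(4n) + γ − ln(17n) + O(1/n)
                       = ln(4/17) + γ + O(1/n).
Hence the limit is ln(4/17) + γ.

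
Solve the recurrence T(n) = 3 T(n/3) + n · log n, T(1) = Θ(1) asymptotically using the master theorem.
T(n) = Θ(n · (log n)^2)

Here log_3 3 = 1 and f(n) = n · log n = Θ(n^(log_3 3) · (log n)^1). This is the extended Case 2 of the master theorem (f matches the critical exponent up to log factors), giving T(n) = Θ(n^(log_3 3) · (log n)^(1+1)) = Θ(n · (log n)^2).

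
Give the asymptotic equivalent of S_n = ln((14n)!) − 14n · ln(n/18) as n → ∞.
S_n ~ 14n · (ln 252 − 1) + O(ln n)

Stirling: ln((14n)!) = 14n ln(14n) − 14n + O(ln n).
  S_n = 14n ln(14n) − 14n − 14n ln(n/18) + O(ln n)
      = 14n ln(14n) − 14n ln n + 14n ln 18 − 14n + O(ln n)
      = 14n ln 14 + 14n ln 18 − 14n + O(ln n)
      = 14n (ln 252 − 1) + O(ln n).
Numerically ln(252) − 1 ≈ 4.5294.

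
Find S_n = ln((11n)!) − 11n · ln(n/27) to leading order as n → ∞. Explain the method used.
S_n ~ 11n · (ln 297 − 1) + O(ln n)

Stirling: ln((11n)!) = 11n ln(11n) − 11n + O(ln n).
  S_n = 11n ln(11n) − 11n − 11n ln(n/27) + O(ln n)
      = 11n ln(11n) − 11n ln n + 11n ln 27 − 11n + O(ln n)
      = 11n ln 11 + 11n ln 27 − 11n + O(ln n)
      = 11n (ln 297 − 1) + O(ln n).
Numerically ln(297) − 1 ≈ 4.6937.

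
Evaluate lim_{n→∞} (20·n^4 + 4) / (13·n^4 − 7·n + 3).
lim = 20/13

For large n the leading n^4 terms dominate both numerator and denominator. Dividing top and bottom by n^4, every other term tends to 0, leaving 20/13.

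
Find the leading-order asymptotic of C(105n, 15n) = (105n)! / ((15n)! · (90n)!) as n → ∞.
C(105n, 15n) ~ (823543/46656)^(15n) · sqrt(7/(12π·15n))

Write N = 15n. Apply Stirling to each factorial:
  (7N)! ~ sqrt(2π·7N) · (7N/e)^(7N),
  N! ~ sqrt(2π N) · (N/e)^N,
  (6N)! ~ sqrt(2π·6N) · (6N/e)^(6N).
The exponential factors combine to (7N)^(7N) / (N^N · (6N)^(6N)) = 7^(7N)/6^(6N) = (7^7/6^6)^N = (823543/46656)^N.
The square-root prefactors combine to sqrt(2π·7N) / (sqrt(2π N)·sqrt(2π·6N)) = sqrt(7 / (2π·6·N)) = sqrt(7/(12π·15n)).
Substituting N = 15n: C(105n, 15n) ~ (823543/46656)^(15n) · sqrt(7/(12π·15n)).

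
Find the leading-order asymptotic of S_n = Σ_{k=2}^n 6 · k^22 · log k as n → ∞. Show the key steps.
S_n ~ 6 · n^23 log n / 23 − 6 · n^23 / 529

By integral comparison, S_n = ∫_1^n 6 · x^22 · log x dx + O(n^22 · log n). For the integral, ∫ x^22 log x dx = n^23 log n / 23 − n^23/529 (integration by parts). Hence S_n ~ 6 · n^23 log n / 23 − 6 · n^23 / 529.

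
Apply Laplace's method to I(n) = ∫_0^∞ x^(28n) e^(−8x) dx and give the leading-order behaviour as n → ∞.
I(n) ~ (sqrt(2π·28n) / 8) · (28n/(8e))^(28n)

Write the integrand as exp(28n ln x − 8x) and set f(x) = 28n ln x − 8x. Then f'(x) = 28n/x − 8 = 0 at x* = 28n/8, and f''(x*) = −28n/x*^2 = −8^2/(28n). Laplace's method (interior maximum) gives
  I(n) ~ e^(f(x*)) · sqrt(2π / |f''(x*)|)
        = exp(28n ln(28n/8) − 28n) · sqrt(2π · 28n / 8^2)
        = (28n/8)^(28n) e^(−28n) · sqrt(2π·28n) / 8
        = (sqrt(2π·28n) / 8) · (28n/(8e))^(28n).
This matches Γ(28n+1)/8^(28n+1) with Stirling applied to Γ.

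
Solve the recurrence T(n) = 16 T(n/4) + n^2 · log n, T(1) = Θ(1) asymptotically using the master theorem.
T(n) = Θ(n^2 · (log n)^2)

Here log_4 16 = 2 and f(n) = n^2 · log n = Θ(n^(log_4 16) · (log n)^1). This is the extended Case 2 of the master theorem (f matches the critical exponent up to log factors), giving T(n) = Θ(n^(log_4 16) · (log n)^(1+1)) = Θ(n^2 · (log n)^2).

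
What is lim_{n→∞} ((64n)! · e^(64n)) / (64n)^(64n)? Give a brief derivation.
lim = ∞

Stirling: (64n)! ~ sqrt(2π·64n) · (64n/e)^(64n). Hence
  (64n)! · e^(64n) / (64n)^(64n) ~ sqrt(2π·64n) = sqrt(2π·64) · sqrt(n) → ∞.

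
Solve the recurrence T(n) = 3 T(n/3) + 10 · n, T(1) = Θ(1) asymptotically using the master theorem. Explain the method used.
T(n) = Θ(n log n)

log_3 3 = 1, and f(n) = 10 · n = Θ(n^(log_3 3)). This is Case 2 of the master theorem: T(n) = Θ(f(n) · log n) = Θ(n log n).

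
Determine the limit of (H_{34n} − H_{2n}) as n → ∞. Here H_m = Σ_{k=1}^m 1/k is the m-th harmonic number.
lim = ln(34/2) = ln 17

Euler-Maclaurin gives H_m = ln m + γ + 1/(2m) + O(1/m^2). The γ and O(1/m) terms cancel in the difference:
  H_{34n} − H_{2n} = ln(34n) − ln(2n) + O(1/n) = ln(34/2) + O(1/n).
Hence the limit is ln(34/2) = ln 17.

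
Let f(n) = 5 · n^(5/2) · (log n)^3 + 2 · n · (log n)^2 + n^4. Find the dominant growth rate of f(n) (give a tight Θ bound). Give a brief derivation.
f(n) ∈ Θ(n^4)

Compare the terms by growth order. For large n, n^a · (log n)^b dominates n^a' · (log n)^b' iff a > a', or (a = a' and b > b'). Ranking the 3 terms shows the dominant one is n^4. Hence f(n) ∈ Θ(n^4).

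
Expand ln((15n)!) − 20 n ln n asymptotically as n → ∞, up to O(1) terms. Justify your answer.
ln((15n)!) − 20 n ln n = −5 n ln n + 15(ln 15 − 1) n + (1/2) ln(2π·15n) + O(1/n)

Stirling: ln((15n)!) = 15n ln(15n) − 15n + (1/2) ln(2π·15n) + O(1/n).
Expand 15n ln(15n) = 15n (ln n + ln 15) = 15n ln n + 15n ln 15.
Subtract 20n ln n: leading term is (15 − 20) n ln n = −5 n ln n. The next term is 15n ln 15 − 15n = 15(ln 15 − 1) n. Then the (1/2) ln(2π·15n) correction.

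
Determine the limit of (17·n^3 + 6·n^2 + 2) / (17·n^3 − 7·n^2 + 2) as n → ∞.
lim = 17/17 = 1

For large n the leading n^3 terms dominate both numerator and denominator. Dividing top and bottom by n^3, every other term tends to 0, leaving 17/17 = 1.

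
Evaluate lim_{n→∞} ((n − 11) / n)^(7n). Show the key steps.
lim = e^(−77)

Rewrite as (1 − 11/n)^(7n). By the standard limit (1 + x/n)^n → e^x, we have (1 − 11/n)^n → e^(−11), and raising to the 7th power gives e^(−77).
More precisely, ln[(1 − 11/n)^(7n)] = 7n · ln(1 − 11/n) = 7n · (-11/n + O(1/n^2)) = -77 + O(1/n) → -77.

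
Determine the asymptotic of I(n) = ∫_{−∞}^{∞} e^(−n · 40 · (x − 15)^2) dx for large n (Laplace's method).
I(n) = sqrt(π/(40n))

Here φ(x) = 40 · (x − 15)^2 has its unique minimum at x* = 15 with φ(x*) = 0 and φ''(x*) = 80. Laplace's method gives
  I(n) ~ e^(−n φ(x*)) · sqrt(2π / (n · φ''(x*))) = sqrt(2π / (80n)) = sqrt(π/(40n)).
This is exact: substituting u = (x − 15)·sqrt(40n) gives I(n) = (1/sqrt(40n)) ∫_{−∞}^{∞} e^(−u^2) du = sqrt(π/(40n)).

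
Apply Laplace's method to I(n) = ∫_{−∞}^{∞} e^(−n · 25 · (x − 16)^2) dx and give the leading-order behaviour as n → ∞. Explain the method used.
I(n) = sqrt(π/(25n))

Here φ(x) = 25 · (x − 16)^2 has its unique minimum at x* = 16 with φ(x*) = 0 and φ''(x*) = 50. Laplace's method gives
  I(n) ~ e^(−n φ(x*)) · sqrt(2π / (n · φ''(x*))) = sqrt(2π / (50n)) = sqrt(π/(25n)).
This is exact: substituting u = (x − 16)·sqrt(25n) gives I(n) = (1/sqrt(25n)) ∫_{−∞}^{∞} e^(−u^2) du = sqrt(π/(25n)).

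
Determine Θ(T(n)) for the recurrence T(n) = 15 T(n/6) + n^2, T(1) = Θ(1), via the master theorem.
T(n) = Θ(n^2)

log_6 15 ≈ 1.511. f(n) = n^2 dominates n^(log_6 15) since 2 > 1.511, and the regularity condition a·f(n/b) = 15·(n/6)^2 = (15/36)·n^2 ≤ c·f(n) holds with c = 15/36 ≈ 0.417 < 1. So this is Case 3: T(n) = Θ(f(n)) = Θ(n^2).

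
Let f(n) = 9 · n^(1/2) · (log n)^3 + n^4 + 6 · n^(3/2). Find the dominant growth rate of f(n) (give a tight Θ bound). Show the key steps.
f(n) ∈ Θ(n^4)

Compare the terms by growth order. For large n, n^a · (log n)^b dominates n^a' · (log n)^b' iff a > a', or (a = a' and b > b'). Ranking the 3 terms shows the dominant one is n^4. Hence f(n) ∈ Θ(n^4).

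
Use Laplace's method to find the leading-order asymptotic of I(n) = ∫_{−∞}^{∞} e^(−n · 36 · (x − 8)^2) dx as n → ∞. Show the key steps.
I(n) = sqrt(π/(36n))

Here φ(x) = 36 · (x − 8)^2 has its unique minimum at x* = 8 with φ(x*) = 0 and φ''(x*) = 72. Laplace's method gives
  I(n) ~ e^(−n φ(x*)) · sqrt(2π / (n · φ''(x*))) = sqrt(2π / (72n)) = sqrt(π/(36n)).
This is exact: substituting u = (x − 8)·sqrt(36n) gives I(n) = (1/sqrt(36n)) ∫_{−∞}^{∞} e^(−u^2) du = sqrt(π/(36n)).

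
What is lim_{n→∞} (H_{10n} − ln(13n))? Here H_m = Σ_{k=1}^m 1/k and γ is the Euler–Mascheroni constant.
lim = ln(10/13) + γ

By Euler-Maclaurin, H_m = ln m + γ + O(1/m). So
  H_{10n} − ln(13n) = ln(10n) + γ − ln(13n) + O(1/n)
                       = ln(10/13) + γ + O(1/n).
Hence the limit is ln(10/13) + γ.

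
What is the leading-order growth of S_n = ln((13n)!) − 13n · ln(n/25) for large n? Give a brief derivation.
S_n ~ 13n · (ln 325 − 1) + O(ln n)

Stirling: ln((13n)!) = 13n ln(13n) − 13n + O(ln n).
  S_n = 13n ln(13n) − 13n − 13n ln(n/25) + O(ln n)
      = 13n ln(13n) − 13n ln n + 13n ln 25 − 13n + O(ln n)
      = 13n ln 13 + 13n ln 25 − 13n + O(ln n)
      = 13n (ln 325 − 1) + O(ln n).
Numerically ln(325) − 1 ≈ 4.7838.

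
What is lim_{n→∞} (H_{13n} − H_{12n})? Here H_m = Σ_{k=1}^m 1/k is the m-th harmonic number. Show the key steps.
lim = ln(13/12)

Euler-Maclaurin gives H_m = ln m + γ + 1/(2m) + O(1/m^2). The γ and O(1/m) terms cancel in the difference:
  H_{13n} − H_{12n} = ln(13n) − ln(12n) + O(1/n) = ln(13/12) + O(1/n).
Hence the limit is ln(13/12).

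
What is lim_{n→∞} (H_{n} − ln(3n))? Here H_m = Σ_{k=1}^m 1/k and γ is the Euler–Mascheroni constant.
lim = −ln 3 + γ

By Euler-Maclaurin, H_m = ln m + γ + O(1/m). So
  H_{n} − ln(3n) = ln(n) + γ − ln(3n) + O(1/n)
                       = ln(1/3) + γ + O(1/n).
Hence the limit is ln(1/3) + γ.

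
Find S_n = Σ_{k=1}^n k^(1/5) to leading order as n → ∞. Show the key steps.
S_n ~ (5/6) · n^(6/5)

Integral comparison: Σ_{k=1}^n k^(1/5) = ∫_0^n x^(1/5) dx + O(n^(1/5)). The integral is n^(1 + 1/5) / (1 + 1/5) = n^((1+5)/5) / ((1+5)/5) = (5/6) · n^(6/5).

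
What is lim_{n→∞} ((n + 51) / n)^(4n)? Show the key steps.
lim = e^204

Rewrite as (1 + 51/n)^(4n). By the standard limit (1 + x/n)^n → e^x, we have (1 + 51/n)^n → e^51, and raising to the 4th power gives e^204.
More precisely, ln[(1 + 51/n)^(4n)] = 4n · ln(1 + 51/n) = 4n · (51/n + O(1/n^2)) = 204 + O(1/n) → 204.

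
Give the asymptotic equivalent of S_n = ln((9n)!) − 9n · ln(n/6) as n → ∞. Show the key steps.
S_n ~ 9n · (ln 54 − 1) + O(ln n)

Stirling: ln((9n)!) = 9n ln(9n) − 9n + O(ln n).
  S_n = 9n ln(9n) − 9n − 9n ln(n/6) + O(ln n)
      = 9n ln(9n) − 9n ln n + 9n ln 6 − 9n + O(ln n)
      = 9n ln 9 + 9n ln 6 − 9n + O(ln n)
      = 9n (ln 54 − 1) + O(ln n).
Numerically ln(54) − 1 ≈ 2.9890.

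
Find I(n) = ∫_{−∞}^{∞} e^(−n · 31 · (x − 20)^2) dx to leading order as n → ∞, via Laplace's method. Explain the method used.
I(n) = sqrt(π/(31n))

Here φ(x) = 31 · (x − 20)^2 has its unique minimum at x* = 20 with φ(x*) = 0 and φ''(x*) = 62. Laplace's method gives
  I(n) ~ e^(−n φ(x*)) · sqrt(2π / (n · φ''(x*))) = sqrt(2π / (62n)) = sqrt(π/(31n)).
This is exact: substituting u = (x − 20)·sqrt(31n) gives I(n) = (1/sqrt(31n)) ∫_{−∞}^{∞} e^(−u^2) du = sqrt(π/(31n)).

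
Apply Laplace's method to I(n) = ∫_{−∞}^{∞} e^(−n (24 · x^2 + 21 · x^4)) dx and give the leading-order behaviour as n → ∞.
I(n) ~ sqrt(π/(24n))

φ(x) = 24 · x^2 + 21 · x^4 has its unique global minimum at x* = 0 (since φ'(x) = 48x + 84x^3 = 0 only at x = 0 for real x with both coefficients positive, and φ → ∞ as |x| → ∞). At x* = 0, φ(0) = 0 and φ''(0) = 48. Laplace's method then gives
  I(n) ~ sqrt(2π / (n · φ''(0))) · e^(−n φ(0)) = sqrt(2π / (48n)) = sqrt(π/(24n)).
The 21 · x^4 term contributes only at subleading order (an O(1/n) relative correction).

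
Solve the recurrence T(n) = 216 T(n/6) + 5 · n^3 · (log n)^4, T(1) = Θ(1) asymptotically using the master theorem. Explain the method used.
T(n) = Θ(n^3 · (log n)^5)

Here log_6 216 = 3 and f(n) = 5 · n^3 · (log n)^4 = Θ(n^(log_6 216) · (log n)^4). This is the extended Case 2 of the master theorem (f matches the critical exponent up to log factors), giving T(n) = Θ(n^(log_6 216) · (log n)^(4+1)) = Θ(n^3 · (log n)^5).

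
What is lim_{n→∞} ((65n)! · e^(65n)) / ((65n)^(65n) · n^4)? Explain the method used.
lim = 0

Stirling: (65n)! ~ sqrt(2π·65n) · (65n/e)^(65n). Hence
  (65n)! · e^(65n) / (65n)^(65n) ~ sqrt(2π·65n).
Dividing by n^4: sqrt(2π·65n) / n^4 = sqrt(2π·65) · n^((1−8)/2), so the expression behaves like sqrt(2π·65) · n^((1−8)/2) → 0.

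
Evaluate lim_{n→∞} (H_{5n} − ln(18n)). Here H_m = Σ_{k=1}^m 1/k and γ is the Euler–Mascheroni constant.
lim = ln(5/18) + γ

By Euler-Maclaurin, H_m = ln m + γ + O(1/m). So
  H_{5n} − ln(18n) = ln(5n) + γ − ln(18n) + O(1/n)
                       = ln(5/18) + γ + O(1/n).
Hence the limit is ln(5/18) + γ.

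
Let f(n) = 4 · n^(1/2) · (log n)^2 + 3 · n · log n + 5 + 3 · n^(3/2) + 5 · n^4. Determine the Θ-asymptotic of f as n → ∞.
f(n) ∈ Θ(n^4)

Compare the terms by growth order. For large n, n^a · (log n)^b dominates n^a' · (log n)^b' iff a > a', or (a = a' and b > b'). Ranking the 5 terms shows the dominant one is 5 · n^4. Hence f(n) ∈ Θ(n^4).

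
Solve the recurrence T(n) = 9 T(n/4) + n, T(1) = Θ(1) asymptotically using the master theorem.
T(n) = Θ(n^(log_4 9))

Master theorem: compare f(n) = n to n^(log_4 9) where log_4 9 ≈ 1.585. Since 1 < log_4 9, we have f(n) = O(n^(log_4 9 − ε)) for some ε > 0 — Case 1. Hence T(n) = Θ(n^(log_4 9)).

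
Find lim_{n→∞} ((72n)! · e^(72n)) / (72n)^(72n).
lim = ∞

Stirling: (72n)! ~ sqrt(2π·72n) · (72n/e)^(72n). Hence
  (72n)! · e^(72n) / (72n)^(72n) ~ sqrt(2π·72n) = sqrt(2π·72) · sqrt(n) → ∞.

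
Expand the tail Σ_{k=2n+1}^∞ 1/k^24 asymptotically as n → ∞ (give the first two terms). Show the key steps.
Σ_{k>2n} 1/k^24 = 1/(23 · (2n)^23) − 1/(2 · (2n)^24) + O(1/(2n)^25)

Compare to the integral: ∫_{2n}^∞ x^(−24) dx = [−x^(−23)/23]_{2n}^∞ = 1/((24−1)·(2n)^23). The Euler-Maclaurin correction adds −f(2n)/2 = −1/(2·(2n)^24). Euler-Maclaurin then gives
  Σ_{k>2n} 1/k^24 = ∫_{2n}^∞ dx/x^24 − 1/(2·(2n)^24) + O(1/(2n)^25).
(Equivalently this is ζ(24) − Σ_{k≤2n} 1/k^24.)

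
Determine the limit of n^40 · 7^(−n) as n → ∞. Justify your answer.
lim = 0

Exponentials with base > 1 dominate every fixed polynomial: for any fixed c, n^c / 7^n → 0 as n → ∞ (e.g. by the ratio test, or by writing 7^n = e^(n ln 7) and noting e^(n ln 7) / n^c → ∞). Hence n^40 · 7^(−n) = n^40 / 7^n → 0.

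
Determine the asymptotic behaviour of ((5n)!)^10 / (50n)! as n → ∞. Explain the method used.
((5n)!)^10/(50n)! ~ ((2π·5n)^(9/2) / sqrt(10)) · 10^(−10·5n)  →  0

Write N = 5n. Stirling: N! ~ sqrt(2π N)(N/e)^N and (10N)! ~ sqrt(2π·10N)·(10N/e)^(10N).
  (N!)^10/(10N)! ~ (2π N)^(10/2) (N/e)^(10N) / [sqrt(2π·10N) (10N/e)^(10N)]
     = (2π N)^(10/2) / sqrt(2π·10N) · (N/(10N))^(10N)
     = (2π N)^((10−1)/2) / sqrt(10) · 10^(−10N).
Since 10^10 > 1, the factor 10^(−10N) decays exponentially, so the ratio → 0. Substituting N = 5n gives the stated form.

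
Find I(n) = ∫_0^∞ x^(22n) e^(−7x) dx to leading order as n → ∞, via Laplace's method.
I(n) ~ (sqrt(2π·22n) / 7) · (22n/(7e))^(22n)

Write the integrand as exp(22n ln x − 7x) and set f(x) = 22n ln x − 7x. Then f'(x) = 22n/x − 7 = 0 at x* = 22n/7, and f''(x*) = −22n/x*^2 = −7^2/(22n). Laplace's method (interior maximum) gives
  I(n) ~ e^(f(x*)) · sqrt(2π / |f''(x*)|)
        = exp(22n ln(22n/7) − 22n) · sqrt(2π · 22n / 7^2)
        = (22n/7)^(22n) e^(−22n) · sqrt(2π·22n) / 7
        = (sqrt(2π·22n) / 7) · (22n/(7e))^(22n).
This matches Γ(22n+1)/7^(22n+1) with Stirling applied to Γ.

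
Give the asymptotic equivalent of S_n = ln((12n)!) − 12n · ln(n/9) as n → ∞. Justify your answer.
S_n ~ 12n · (ln 108 − 1) + O(ln n)

Stirling: ln((12n)!) = 12n ln(12n) − 12n + O(ln n).
  S_n = 12n ln(12n) − 12n − 12n ln(n/9) + O(ln n)
      = 12n ln(12n) − 12n ln n + 12n ln 9 − 12n + O(ln n)
      = 12n ln 12 + 12n ln 9 − 12n + O(ln n)
      = 12n (ln 108 − 1) + O(ln n).
Numerically ln(108) − 1 ≈ 3.6821.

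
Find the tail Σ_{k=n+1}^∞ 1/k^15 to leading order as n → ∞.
Σ_{k>n} 1/k^15 ~ 1/(14 · n^14)

Compare to the integral: ∫_{n}^∞ x^(−15) dx = [−x^(−14)/14]_{n}^∞ = 1/((15−1)·n^14). Euler-Maclaurin then gives
  Σ_{k>n} 1/k^15 = ∫_{n}^∞ dx/x^15 − 1/(2·n^15) + O(1/n^16).
(Equivalently this is ζ(15) − Σ_{k≤n} 1/k^15.)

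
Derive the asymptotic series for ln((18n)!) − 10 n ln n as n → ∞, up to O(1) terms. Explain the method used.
ln((18n)!) − 10 n ln n = 8 n ln n + 18(ln 18 − 1) n + (1/2) ln(2π·18n) + O(1/n)

Stirling: ln((18n)!) = 18n ln(18n) − 18n + (1/2) ln(2π·18n) + O(1/n).
Expand 18n ln(18n) = 18n (ln n + ln 18) = 18n ln n + 18n ln 18.
Subtract 10n ln n: leading term is (18 − 10) n ln n = 8 n ln n. The next term is 18n ln 18 − 18n = 18(ln 18 − 1) n. Then the (1/2) ln(2π·18n) correction.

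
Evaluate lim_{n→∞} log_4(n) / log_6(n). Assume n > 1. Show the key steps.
lim = ln(6) / ln(4) = log_4(6)

Change of base: log_4(n) = ln n / ln 4 and log_6(n) = ln n / ln 6. The ratio is (ln n / ln 4) · (ln 6 / ln n) = ln 6 / ln 4, a constant independent of n. So the limit is ln 6 / ln 4 = log_4(6).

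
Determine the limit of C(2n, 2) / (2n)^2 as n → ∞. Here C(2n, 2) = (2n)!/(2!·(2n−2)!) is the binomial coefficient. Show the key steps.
lim = 1/2! = 1/2

With N = 2n → ∞: C(N, 2) / N^2 = [N(N−1)…(N−1)] / (2! · N^2) = (1/2!) · 1 · (1 − 1/(2n)). Each factor → 1 as N → ∞, so the limit is 1/2! = 1/2.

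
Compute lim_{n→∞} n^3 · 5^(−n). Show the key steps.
lim = 0

Exponentials with base > 1 dominate every fixed polynomial: for any fixed c, n^c / 5^n → 0 as n → ∞ (e.g. by the ratio test, or by writing 5^n = e^(n ln 5) and noting e^(n ln 5) / n^c → ∞). Hence n^3 · 5^(−n) = n^3 / 5^n → 0.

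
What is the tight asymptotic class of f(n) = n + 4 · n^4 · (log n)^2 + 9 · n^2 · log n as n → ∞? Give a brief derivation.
f(n) ∈ Θ(n^4 · (log n)^2)

Compare the terms by growth order. For large n, n^a · (log n)^b dominates n^a' · (log n)^b' iff a > a', or (a = a' and b > b'). Ranking the 3 terms shows the dominant one is 4 · n^4 · (log n)^2. Hence f(n) ∈ Θ(n^4 · (log n)^2).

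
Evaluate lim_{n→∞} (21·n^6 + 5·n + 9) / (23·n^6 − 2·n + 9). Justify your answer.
lim = 21/23

For large n the leading n^6 terms dominate both numerator and denominator. Dividing top and bottom by n^6, every other term tends to 0, leaving 21/23.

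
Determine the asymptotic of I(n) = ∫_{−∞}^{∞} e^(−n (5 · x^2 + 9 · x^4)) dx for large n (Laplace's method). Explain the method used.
I(n) ~ sqrt(π/(5n))

φ(x) = 5 · x^2 + 9 · x^4 has its unique global minimum at x* = 0 (since φ'(x) = 10x + 36x^3 = 0 only at x = 0 for real x with both coefficients positive, and φ → ∞ as |x| → ∞). At x* = 0, φ(0) = 0 and φ''(0) = 10. Laplace's method then gives
  I(n) ~ sqrt(2π / (n · φ''(0))) · e^(−n φ(0)) = sqrt(2π / (10n)) = sqrt(π/(5n)).
The 9 · x^4 term contributes only at subleading order (an O(1/n) relative correction).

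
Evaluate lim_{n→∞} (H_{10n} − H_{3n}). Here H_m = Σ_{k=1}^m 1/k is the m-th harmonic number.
lim = ln(10/3)

Euler-Maclaurin gives H_m = ln m + γ + 1/(2m) + O(1/m^2). The γ and O(1/m) terms cancel in the difference:
  H_{10n} − H_{3n} = ln(10n) − ln(3n) + O(1/n) = ln(10/3) + O(1/n).
Hence the limit is ln(10/3).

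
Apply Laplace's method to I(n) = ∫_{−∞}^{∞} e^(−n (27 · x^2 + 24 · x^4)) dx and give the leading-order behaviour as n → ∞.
I(n) ~ sqrt(π/(27n))

φ(x) = 27 · x^2 + 24 · x^4 has its unique global minimum at x* = 0 (since φ'(x) = 54x + 96x^3 = 0 only at x = 0 for real x with both coefficients positive, and φ → ∞ as |x| → ∞). At x* = 0, φ(0) = 0 and φ''(0) = 54. Laplace's method then gives
  I(n) ~ sqrt(2π / (n · φ''(0))) · e^(−n φ(0)) = sqrt(2π / (54n)) = sqrt(π/(27n)).
The 24 · x^4 term contributes only at subleading order (an O(1/n) relative correction).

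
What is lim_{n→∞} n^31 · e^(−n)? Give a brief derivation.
lim = 0

Exponentials with base > 1 dominate every fixed polynomial: for any fixed c, n^c / e^n → 0 as n → ∞ (e.g. by the ratio test, or since e^n grows faster than any power of n). Hence n^31 · e^(−n) = n^31 / e^n → 0.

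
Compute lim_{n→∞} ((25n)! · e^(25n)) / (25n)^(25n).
lim = ∞

Stirling: (25n)! ~ sqrt(2π·25n) · (25n/e)^(25n). Hence
  (25n)! · e^(25n) / (25n)^(25n) ~ sqrt(2π·25n) = sqrt(2π·25) · sqrt(n) → ∞.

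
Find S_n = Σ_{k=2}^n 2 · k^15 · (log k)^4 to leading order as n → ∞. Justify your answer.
S_n ~ n^16 · (log n)^4 / 8

By integral comparison, S_n = ∫_1^n 2 · x^15 · (log x)^4 dx + O(n^15 · (log n)^4). For the integral, the leading term of ∫_1^n x^15 (log x)^4 dx is n^16/16 · (log n)^4 (by repeated integration by parts; each step lowers the log-exponent and produces a relatively O(1/log n) correction). Hence S_n ~ n^16 · (log n)^4 / 8.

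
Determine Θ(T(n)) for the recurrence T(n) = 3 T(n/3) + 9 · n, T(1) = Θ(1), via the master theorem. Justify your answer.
T(n) = Θ(n log n)

log_3 3 = 1, and f(n) = 9 · n = Θ(n^(log_3 3)). This is Case 2 of the master theorem: T(n) = Θ(f(n) · log n) = Θ(n log n).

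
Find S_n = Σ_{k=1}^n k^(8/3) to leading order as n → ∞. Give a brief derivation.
S_n ~ (3/11) · n^(11/3)

Integral comparison: Σ_{k=1}^n k^(8/3) = ∫_0^n x^(8/3) dx + O(n^(8/3)). The integral is n^(1 + 8/3) / (1 + 8/3) = n^((8+3)/3) / ((8+3)/3) = (3/11) · n^(11/3).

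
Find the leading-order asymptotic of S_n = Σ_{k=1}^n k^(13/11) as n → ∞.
S_n ~ (11/24) · n^(24/11)

Integral comparison: Σ_{k=1}^n k^(13/11) = ∫_0^n x^(13/11) dx + O(n^(13/11)). The integral is n^(1 + 13/11) / (1 + 13/11) = n^((13+11)/11) / ((13+11)/11) = (11/24) · n^(24/11).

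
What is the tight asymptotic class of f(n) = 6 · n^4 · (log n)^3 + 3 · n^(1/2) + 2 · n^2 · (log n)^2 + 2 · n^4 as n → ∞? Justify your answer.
f(n) ∈ Θ(n^4 · (log n)^3)

Compare the terms by growth order. For large n, n^a · (log n)^b dominates n^a' · (log n)^b' iff a > a', or (a = a' and b > b'). Ranking the 4 terms shows the dominant one is 6 · n^4 · (log n)^3. Hence f(n) ∈ Θ(n^4 · (log n)^3).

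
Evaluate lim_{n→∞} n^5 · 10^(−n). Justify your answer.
lim = 0

Exponentials with base > 1 dominate every fixed polynomial: for any fixed c, n^c / 10^n → 0 as n → ∞ (e.g. by the ratio test, or by writing 10^n = e^(n ln 10) and noting e^(n ln 10) / n^c → ∞). Hence n^5 · 10^(−n) = n^5 / 10^n → 0.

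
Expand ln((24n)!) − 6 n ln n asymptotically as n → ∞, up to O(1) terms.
ln((24n)!) − 6 n ln n = 18 n ln n + 24(ln 24 − 1) n + (1/2) ln(2π·24n) + O(1/n)

Stirling: ln((24n)!) = 24n ln(24n) − 24n + (1/2) ln(2π·24n) + O(1/n).
Expand 24n ln(24n) = 24n (ln n + ln 24) = 24n ln n + 24n ln 24.
Subtract 6n ln n: leading term is (24 − 6) n ln n = 18 n ln n. The next term is 24n ln 24 − 24n = 24(ln 24 − 1) n. Then the (1/2) ln(2π·24n) correction.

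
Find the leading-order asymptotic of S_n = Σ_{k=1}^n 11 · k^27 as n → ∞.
S_n ~ 11 · n^28 / 28

By integral comparison (Euler-Maclaurin), Σ_{k=1}^n 11 · k^27 = 11 · ∫_0^n x^27 dx + O(n^27) = 11 · n^28/28 + O(n^27). (Equivalently, Faulhaber's formula gives the same leading term.)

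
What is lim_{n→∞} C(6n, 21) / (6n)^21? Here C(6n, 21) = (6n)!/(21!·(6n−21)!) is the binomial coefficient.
lim = 1/21! = 1/51090942171709440000

With N = 6n → ∞: C(N, 21) / N^21 = [N(N−1)…(N−20)] / (21! · N^21) = (1/21!) · 1 · (1 − 1/(6n)) · … · (1 − 20/(6n)). Each factor → 1 as N → ∞, so the limit is 1/21! = 1/51090942171709440000.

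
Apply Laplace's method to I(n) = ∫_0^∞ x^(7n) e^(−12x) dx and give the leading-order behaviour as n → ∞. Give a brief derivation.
I(n) ~ (sqrt(2π·7n) / 12) · (7n/(12e))^(7n)

Write the integrand as exp(7n ln x − 12x) and set f(x) = 7n ln x − 12x. Then f'(x) = 7n/x − 12 = 0 at x* = 7n/12, and f''(x*) = −7n/x*^2 = −12^2/(7n). Laplace's method (interior maximum) gives
  I(n) ~ e^(f(x*)) · sqrt(2π / |f''(x*)|)
        = exp(7n ln(7n/12) − 7n) · sqrt(2π · 7n / 12^2)
        = (7n/12)^(7n) e^(−7n) · sqrt(2π·7n) / 12
        = (sqrt(2π·7n) / 12) · (7n/(12e))^(7n).
This matches Γ(7n+1)/12^(7n+1) with Stirling applied to Γ.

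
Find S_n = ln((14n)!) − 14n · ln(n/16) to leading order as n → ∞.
S_n ~ 14n · (ln 224 − 1) + O(ln n)

Stirling: ln((14n)!) = 14n ln(14n) − 14n + O(ln n).
  S_n = 14n ln(14n) − 14n − 14n ln(n/16) + O(ln n)
      = 14n ln(14n) − 14n ln n + 14n ln 16 − 14n + O(ln n)
      = 14n ln 14 + 14n ln 16 − 14n + O(ln n)
      = 14n (ln 224 − 1) + O(ln n).
Numerically ln(224) − 1 ≈ 4.4116.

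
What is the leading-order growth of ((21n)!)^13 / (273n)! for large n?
((21n)!)^13/(273n)! ~ ((2π·21n)^(12/2) / sqrt(13)) · 13^(−13·21n)  →  0

Write N = 21n. Stirling: N! ~ sqrt(2π N)(N/e)^N and (13N)! ~ sqrt(2π·13N)·(13N/e)^(13N).
  (N!)^13/(13N)! ~ (2π N)^(13/2) (N/e)^(13N) / [sqrt(2π·13N) (13N/e)^(13N)]
     = (2π N)^(13/2) / sqrt(2π·13N) · (N/(13N))^(13N)
     = (2π N)^((13−1)/2) / sqrt(13) · 13^(−13N).
Since 13^13 > 1, the factor 13^(−13N) decays exponentially, so the ratio → 0. Substituting N = 21n gives the stated form.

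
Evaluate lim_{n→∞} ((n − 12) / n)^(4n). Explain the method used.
lim = e^(−48)

Rewrite as (1 − 12/n)^(4n). By the standard limit (1 + x/n)^n → e^x, we have (1 − 12/n)^n → e^(−12), and raising to the 4th power gives e^(−48).
More precisely, ln[(1 − 12/n)^(4n)] = 4n · ln(1 − 12/n) = 4n · (-12/n + O(1/n^2)) = -48 + O(1/n) → -48.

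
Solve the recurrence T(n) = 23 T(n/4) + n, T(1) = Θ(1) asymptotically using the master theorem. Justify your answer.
T(n) = Θ(n^(log_4 23))

Master theorem: compare f(n) = n to n^(log_4 23) where log_4 23 ≈ 2.262. Since 1 < log_4 23, we have f(n) = O(n^(log_4 23 − ε)) for some ε > 0 — Case 1. Hence T(n) = Θ(n^(log_4 23)).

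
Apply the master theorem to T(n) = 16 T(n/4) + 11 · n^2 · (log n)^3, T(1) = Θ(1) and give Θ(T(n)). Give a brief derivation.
T(n) = Θ(n^2 · (log n)^4)

Here log_4 16 = 2 and f(n) = 11 · n^2 · (log n)^3 = Θ(n^(log_4 16) · (log n)^3). This is the extended Case 2 of the master theorem (f matches the critical exponent up to log factors), giving T(n) = Θ(n^(log_4 16) · (log n)^(3+1)) = Θ(n^2 · (log n)^4).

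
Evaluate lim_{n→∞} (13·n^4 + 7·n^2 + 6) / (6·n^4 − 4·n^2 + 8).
lim = 13/6

For large n the leading n^4 terms dominate both numerator and denominator. Dividing top and bottom by n^4, every other term tends to 0, leaving 13/6.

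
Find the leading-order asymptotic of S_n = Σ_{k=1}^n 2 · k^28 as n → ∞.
S_n ~ 2 · n^29 / 29

By integral comparison (Euler-Maclaurin), Σ_{k=1}^n 2 · k^28 = 2 · ∫_0^n x^28 dx + O(n^28) = 2 · n^29/29 + O(n^28). (Equivalently, Faulhaber's formula gives the same leading term.)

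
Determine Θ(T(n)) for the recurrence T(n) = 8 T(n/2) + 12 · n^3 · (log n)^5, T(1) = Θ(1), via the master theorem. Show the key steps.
T(n) = Θ(n^3 · (log n)^6)

Here log_2 8 = 3 and f(n) = 12 · n^3 · (log n)^5 = Θ(n^(log_2 8) · (log n)^5). This is the extended Case 2 of the master theorem (f matches the critical exponent up to log factors), giving T(n) = Θ(n^(log_2 8) · (log n)^(5+1)) = Θ(n^3 · (log n)^6).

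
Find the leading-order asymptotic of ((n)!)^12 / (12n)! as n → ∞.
((n)!)^12/(12n)! ~ ((2π·n)^(11/2) / sqrt(12)) · 12^(−12·n)  →  0

Write N = n. Stirling: N! ~ sqrt(2π N)(N/e)^N and (12N)! ~ sqrt(2π·12N)·(12N/e)^(12N).
  (N!)^12/(12N)! ~ (2π N)^(12/2) (N/e)^(12N) / [sqrt(2π·12N) (12N/e)^(12N)]
     = (2π N)^(12/2) / sqrt(2π·12N) · (N/(12N))^(12N)
     = (2π N)^((12−1)/2) / sqrt(12) · 12^(−12N).
Since 12^12 > 1, the factor 12^(−12N) decays exponentially, so the ratio → 0. Substituting N = n gives the stated form.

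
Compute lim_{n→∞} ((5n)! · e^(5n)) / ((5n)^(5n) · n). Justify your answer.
lim = 0

Stirling: (5n)! ~ sqrt(2π·5n) · (5n/e)^(5n). Hence
  (5n)! · e^(5n) / (5n)^(5n) ~ sqrt(2π·5n).
Dividing by n: sqrt(2π·5n) / n = sqrt(2π·5) · n^((1−2)/2), so the expression behaves like sqrt(2π·5) · n^((1−2)/2) → 0.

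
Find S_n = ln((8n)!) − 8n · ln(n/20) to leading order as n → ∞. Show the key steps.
S_n ~ 8n · (ln 160 − 1) + O(ln n)

Stirling: ln((8n)!) = 8n ln(8n) − 8n + O(ln n).
  S_n = 8n ln(8n) − 8n − 8n ln(n/20) + O(ln n)
      = 8n ln(8n) − 8n ln n + 8n ln 20 − 8n + O(ln n)
      = 8n ln 8 + 8n ln 20 − 8n + O(ln n)
      = 8n (ln 160 − 1) + O(ln n).
Numerically ln(160) − 1 ≈ 4.0752.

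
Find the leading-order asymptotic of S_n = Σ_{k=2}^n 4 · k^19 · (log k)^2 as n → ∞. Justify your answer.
S_n ~ n^20 · (log n)^2 / 5

By integral comparison, S_n = ∫_1^n 4 · x^19 · (log x)^2 dx + O(n^19 · (log n)^2). For the integral, the leading term of ∫_1^n x^19 (log x)^2 dx is n^20/20 · (log n)^2 (by repeated integration by parts; each step lowers the log-exponent and produces a relatively O(1/log n) correction). Hence S_n ~ n^20 · (log n)^2 / 5.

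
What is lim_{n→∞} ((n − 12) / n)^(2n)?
lim = e^(−24)

Rewrite as (1 − 12/n)^(2n). By the standard limit (1 + x/n)^n → e^x, we have (1 − 12/n)^n → e^(−12), and raising to the 2nd power gives e^(−24).
More precisely, ln[(1 − 12/n)^(2n)] = 2n · ln(1 − 12/n) = 2n · (-12/n + O(1/n^2)) = -24 + O(1/n) → -24.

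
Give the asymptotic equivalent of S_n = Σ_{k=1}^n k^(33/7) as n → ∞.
S_n ~ (7/40) · n^(40/7)

Integral comparison: Σ_{k=1}^n k^(33/7) = ∫_0^n x^(33/7) dx + O(n^(33/7)). The integral is n^(1 + 33/7) / (1 + 33/7) = n^((33+7)/7) / ((33+7)/7) = (7/40) · n^(40/7).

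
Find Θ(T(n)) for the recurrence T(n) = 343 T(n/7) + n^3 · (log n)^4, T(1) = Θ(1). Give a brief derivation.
T(n) = Θ(n^3 · (log n)^5)

Here log_7 343 = 3 and f(n) = n^3 · (log n)^4 = Θ(n^(log_7 343) · (log n)^4). This is the extended Case 2 of the master theorem (f matches the critical exponent up to log factors), giving T(n) = Θ(n^(log_7 343) · (log n)^(4+1)) = Θ(n^3 · (log n)^5).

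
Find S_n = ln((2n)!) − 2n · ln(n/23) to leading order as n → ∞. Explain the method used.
S_n ~ 2n · (ln 46 − 1) + O(ln n)

Stirling: ln((2n)!) = 2n ln(2n) − 2n + O(ln n).
  S_n = 2n ln(2n) − 2n − 2n ln(n/23) + O(ln n)
      = 2n ln(2n) − 2n ln n + 2n ln 23 − 2n + O(ln n)
      = 2n ln 2 + 2n ln 23 − 2n + O(ln n)
      = 2n (ln 46 − 1) + O(ln n).
Numerically ln(46) − 1 ≈ 2.8286.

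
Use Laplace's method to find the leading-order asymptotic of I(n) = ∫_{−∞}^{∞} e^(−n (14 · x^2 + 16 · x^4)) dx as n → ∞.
I(n) ~ sqrt(π/(14n))

φ(x) = 14 · x^2 + 16 · x^4 has its unique global minimum at x* = 0 (since φ'(x) = 28x + 64x^3 = 0 only at x = 0 for real x with both coefficients positive, and φ → ∞ as |x| → ∞). At x* = 0, φ(0) = 0 and φ''(0) = 28. Laplace's method then gives
  I(n) ~ sqrt(2π / (n · φ''(0))) · e^(−n φ(0)) = sqrt(2π / (28n)) = sqrt(π/(14n)).
The 16 · x^4 term contributes only at subleading order (an O(1/n) relative correction).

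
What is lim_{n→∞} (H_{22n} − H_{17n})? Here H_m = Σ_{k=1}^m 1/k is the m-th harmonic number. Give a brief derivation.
lim = ln(22/17)

Euler-Maclaurin gives H_m = ln m + γ + 1/(2m) + O(1/m^2). The γ and O(1/m) terms cancel in the difference:
  H_{22n} − H_{17n} = ln(22n) − ln(17n) + O(1/n) = ln(22/17) + O(1/n).
Hence the limit is ln(22/17).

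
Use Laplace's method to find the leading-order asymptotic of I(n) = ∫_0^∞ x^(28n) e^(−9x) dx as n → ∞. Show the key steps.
I(n) ~ (sqrt(2π·28n) / 9) · (28n/(9e))^(28n)

Write the integrand as exp(28n ln x − 9x) and set f(x) = 28n ln x − 9x. Then f'(x) = 28n/x − 9 = 0 at x* = 28n/9, and f''(x*) = −28n/x*^2 = −9^2/(28n). Laplace's method (interior maximum) gives
  I(n) ~ e^(f(x*)) · sqrt(2π / |f''(x*)|)
        = exp(28n ln(28n/9) − 28n) · sqrt(2π · 28n / 9^2)
        = (28n/9)^(28n) e^(−28n) · sqrt(2π·28n) / 9
        = (sqrt(2π·28n) / 9) · (28n/(9e))^(28n).
This matches Γ(28n+1)/9^(28n+1) with Stirling applied to Γ.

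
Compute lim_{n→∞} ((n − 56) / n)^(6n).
lim = e^(−336)

Rewrite as (1 − 56/n)^(6n). By the standard limit (1 + x/n)^n → e^x, we have (1 − 56/n)^n → e^(−56), and raising to the 6th power gives e^(−336).
More precisely, ln[(1 − 56/n)^(6n)] = 6n · ln(1 − 56/n) = 6n · (-56/n + O(1/n^2)) = -336 + O(1/n) → -336.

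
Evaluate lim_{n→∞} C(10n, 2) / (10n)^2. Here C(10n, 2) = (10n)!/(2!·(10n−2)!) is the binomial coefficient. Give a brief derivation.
lim = 1/2! = 1/2

With N = 10n → ∞: C(N, 2) / N^2 = [N(N−1)…(N−1)] / (2! · N^2) = (1/2!) · 1 · (1 − 1/(10n)). Each factor → 1 as N → ∞, so the limit is 1/2! = 1/2.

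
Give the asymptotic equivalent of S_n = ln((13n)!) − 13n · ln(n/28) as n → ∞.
S_n ~ 13n · (ln 364 − 1) + O(ln n)

Stirling: ln((13n)!) = 13n ln(13n) − 13n + O(ln n).
  S_n = 13n ln(13n) − 13n − 13n ln(n/28) + O(ln n)
      = 13n ln(13n) − 13n ln n + 13n ln 28 − 13n + O(ln n)
      = 13n ln 13 + 13n ln 28 − 13n + O(ln n)
      = 13n (ln 364 − 1) + O(ln n).
Numerically ln(364) − 1 ≈ 4.8972.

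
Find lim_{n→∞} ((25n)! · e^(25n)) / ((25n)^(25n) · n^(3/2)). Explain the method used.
lim = 0

Stirling: (25n)! ~ sqrt(2π·25n) · (25n/e)^(25n). Hence
  (25n)! · e^(25n) / (25n)^(25n) ~ sqrt(2π·25n).
Dividing by n^(3/2): sqrt(2π·25n) / n^(3/2) = sqrt(2π·25) · n^((1−3)/2), so the expression behaves like sqrt(2π·25) · n^((1−3)/2) → 0.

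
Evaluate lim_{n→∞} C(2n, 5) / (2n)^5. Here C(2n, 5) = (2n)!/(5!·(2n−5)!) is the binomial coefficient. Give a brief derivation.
lim = 1/5! = 1/120

With N = 2n → ∞: C(N, 5) / N^5 = [N(N−1)…(N−4)] / (5! · N^5) = (1/5!) · 1 · (1 − 1/(2n)) · (1 − 2/(2n)) · (1 − 3/(2n)) · (1 − 4/(2n)). Each factor → 1 as N → ∞, so the limit is 1/5! = 1/120.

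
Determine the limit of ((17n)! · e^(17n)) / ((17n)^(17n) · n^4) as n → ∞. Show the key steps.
lim = 0

Stirling: (17n)! ~ sqrt(2π·17n) · (17n/e)^(17n). Hence
  (17n)! · e^(17n) / (17n)^(17n) ~ sqrt(2π·17n).
Dividing by n^4: sqrt(2π·17n) / n^4 = sqrt(2π·17) · n^((1−8)/2), so the expression behaves like sqrt(2π·17) · n^((1−8)/2) → 0.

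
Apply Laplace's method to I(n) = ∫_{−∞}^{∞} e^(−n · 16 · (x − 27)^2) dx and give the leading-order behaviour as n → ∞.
I(n) = sqrt(π/(16n))

Here φ(x) = 16 · (x − 27)^2 has its unique minimum at x* = 27 with φ(x*) = 0 and φ''(x*) = 32. Laplace's method gives
  I(n) ~ e^(−n φ(x*)) · sqrt(2π / (n · φ''(x*))) = sqrt(2π / (32n)) = sqrt(π/(16n)).
This is exact: substituting u = (x − 27)·sqrt(16n) gives I(n) = (1/sqrt(16n)) ∫_{−∞}^{∞} e^(−u^2) du = sqrt(π/(16n)).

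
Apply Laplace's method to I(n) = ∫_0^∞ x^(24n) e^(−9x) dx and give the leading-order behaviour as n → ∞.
I(n) ~ (sqrt(2π·24n) / 9) · (24n/(9e))^(24n)

Write the integrand as exp(24n ln x − 9x) and set f(x) = 24n ln x − 9x. Then f'(x) = 24n/x − 9 = 0 at x* = 24n/9, and f''(x*) = −24n/x*^2 = −9^2/(24n). Laplace's method (interior maximum) gives
  I(n) ~ e^(f(x*)) · sqrt(2π / |f''(x*)|)
        = exp(24n ln(24n/9) − 24n) · sqrt(2π · 24n / 9^2)
        = (24n/9)^(24n) e^(−24n) · sqrt(2π·24n) / 9
        = (sqrt(2π·24n) / 9) · (24n/(9e))^(24n).
This matches Γ(24n+1)/9^(24n+1) with Stirling applied to Γ.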